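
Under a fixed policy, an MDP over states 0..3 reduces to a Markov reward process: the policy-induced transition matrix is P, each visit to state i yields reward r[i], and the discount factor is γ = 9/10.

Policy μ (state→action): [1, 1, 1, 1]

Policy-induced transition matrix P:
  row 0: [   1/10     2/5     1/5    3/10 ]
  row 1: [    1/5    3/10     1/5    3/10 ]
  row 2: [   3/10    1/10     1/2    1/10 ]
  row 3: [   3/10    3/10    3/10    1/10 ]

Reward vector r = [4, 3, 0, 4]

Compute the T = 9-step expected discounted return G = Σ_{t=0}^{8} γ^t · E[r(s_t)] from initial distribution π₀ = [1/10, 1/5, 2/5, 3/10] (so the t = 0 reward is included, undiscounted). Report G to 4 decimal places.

t=0: π = [0.1000, 0.2000, 0.4000, 0.3000], E[r] = 2.2000, γ^t·E[r] = 2.200000, running G = 2.200000
t=1: π = [0.2600, 0.2300, 0.3500, 0.1600], E[r] = 2.3700, γ^t·E[r] = 2.133000, running G = 4.333000
t=2: π = [0.2250, 0.2560, 0.3210, 0.1980], E[r] = 2.4600, γ^t·E[r] = 1.992600, running G = 6.325600
t=3: π = [0.2294, 0.2583, 0.3161, 0.1962], E[r] = 2.4773, γ^t·E[r] = 1.805952, running G = 8.131552
t=4: π = [0.2283, 0.2597, 0.3145, 0.1975], E[r] = 2.4825, γ^t·E[r] = 1.628755, running G = 9.760307
t=5: π = [0.2284, 0.2599, 0.3141, 0.1976], E[r] = 2.4837, γ^t·E[r] = 1.466603, running G = 11.226910
t=6: π = [0.2283, 0.2600, 0.3140, 0.1977], E[r] = 2.4840, γ^t·E[r] = 1.320117, running G = 12.547027
t=7: π = [0.2283, 0.2600, 0.3140, 0.1977], E[r] = 2.4841, γ^t·E[r] = 1.188145, running G = 13.735171
t=8: π = [0.2283, 0.2600, 0.3140, 0.1977], E[r] = 2.4841, γ^t·E[r] = 1.069339, running G = 14.804511

G = 14.8045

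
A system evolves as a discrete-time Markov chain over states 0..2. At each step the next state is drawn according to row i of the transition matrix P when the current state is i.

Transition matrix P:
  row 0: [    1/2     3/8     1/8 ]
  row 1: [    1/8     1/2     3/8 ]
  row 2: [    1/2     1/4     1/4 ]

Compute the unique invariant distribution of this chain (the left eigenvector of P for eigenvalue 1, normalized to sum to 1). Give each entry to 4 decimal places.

Balance equations π_j = Σ_i π_i·P[i][j]:
  π_0 = 1/2·π_0 + 1/8·π_1 + 1/2·π_2
  π_1 = 3/8·π_0 + 1/2·π_1 + 1/4·π_2
  normalize: π_0 + π_1 + π_2 = 1
Solving the linear system gives exactly π = [6/17, 20/51, 13/51].

π = [0.3529, 0.3922, 0.2549]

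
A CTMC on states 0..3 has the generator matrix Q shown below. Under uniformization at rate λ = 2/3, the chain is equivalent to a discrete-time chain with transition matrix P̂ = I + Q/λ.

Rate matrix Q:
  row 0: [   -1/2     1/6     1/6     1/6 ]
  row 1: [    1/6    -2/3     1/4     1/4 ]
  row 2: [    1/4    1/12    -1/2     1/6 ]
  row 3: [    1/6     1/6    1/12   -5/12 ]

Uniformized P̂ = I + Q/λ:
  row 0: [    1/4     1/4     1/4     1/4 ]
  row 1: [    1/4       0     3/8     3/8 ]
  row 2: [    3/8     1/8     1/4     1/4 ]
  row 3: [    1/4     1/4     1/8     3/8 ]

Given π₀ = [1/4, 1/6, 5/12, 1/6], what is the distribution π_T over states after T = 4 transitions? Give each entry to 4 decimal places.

π = [0.2793, 0.1767, 0.2332, 0.3108]

t=0: π = [0.2500, 0.1667, 0.4167, 0.1667]
t=1: π = [0.3021, 0.1563, 0.2500, 0.2917]
t=2: π = [0.2813, 0.1797, 0.2331, 0.3060]
t=3: π = [0.2791, 0.1759, 0.2342, 0.3107]
t=4: π = [0.2793, 0.1767, 0.2332, 0.3108]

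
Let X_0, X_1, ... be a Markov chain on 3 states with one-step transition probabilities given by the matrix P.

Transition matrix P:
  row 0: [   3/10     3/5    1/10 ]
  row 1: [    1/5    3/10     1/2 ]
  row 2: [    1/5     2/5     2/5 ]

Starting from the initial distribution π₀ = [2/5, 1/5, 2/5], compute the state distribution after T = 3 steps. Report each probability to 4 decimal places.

π = [0.2224, 0.4046, 0.3730]

t=0: π = [0.4000, 0.2000, 0.4000]
t=1: π = [0.2400, 0.4600, 0.3000]
t=2: π = [0.2240, 0.4020, 0.3740]
t=3: π = [0.2224, 0.4046, 0.3730]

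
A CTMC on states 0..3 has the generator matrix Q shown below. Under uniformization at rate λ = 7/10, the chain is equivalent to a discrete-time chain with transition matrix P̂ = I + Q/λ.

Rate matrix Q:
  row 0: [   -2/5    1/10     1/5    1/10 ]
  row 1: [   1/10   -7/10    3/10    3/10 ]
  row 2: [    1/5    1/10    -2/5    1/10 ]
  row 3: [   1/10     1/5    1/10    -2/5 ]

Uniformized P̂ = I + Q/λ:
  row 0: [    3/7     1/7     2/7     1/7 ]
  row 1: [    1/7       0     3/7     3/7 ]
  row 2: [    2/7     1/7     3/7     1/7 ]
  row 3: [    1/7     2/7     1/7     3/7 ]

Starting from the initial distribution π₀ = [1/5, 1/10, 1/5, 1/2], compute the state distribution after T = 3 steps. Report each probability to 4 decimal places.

t=0: π = [0.2000, 0.1000, 0.2000, 0.5000]
t=1: π = [0.2286, 0.2000, 0.2571, 0.3143]
t=2: π = [0.2449, 0.1592, 0.3061, 0.2898]
t=3: π = [0.2566, 0.1615, 0.3108, 0.2711]

π = [0.2566, 0.1615, 0.3108, 0.2711]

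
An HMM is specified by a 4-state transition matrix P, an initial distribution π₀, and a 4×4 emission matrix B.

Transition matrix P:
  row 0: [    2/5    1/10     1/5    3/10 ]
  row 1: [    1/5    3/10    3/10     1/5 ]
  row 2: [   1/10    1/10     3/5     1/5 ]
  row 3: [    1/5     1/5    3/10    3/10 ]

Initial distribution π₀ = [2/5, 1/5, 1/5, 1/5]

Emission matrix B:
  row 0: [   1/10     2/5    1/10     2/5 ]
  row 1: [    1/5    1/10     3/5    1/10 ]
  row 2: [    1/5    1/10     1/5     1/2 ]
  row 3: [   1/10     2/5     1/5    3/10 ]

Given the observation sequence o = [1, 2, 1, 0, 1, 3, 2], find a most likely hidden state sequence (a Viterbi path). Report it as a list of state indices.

path = [0, 3, 3, 2, 2, 2, 2]

t=0: δ = [1.600e-01, 2.000e-02, 2.000e-02, 8.000e-02]  (obs o_0=1)
t=1: δ = [6.400e-03, 9.600e-03, 6.400e-03, 9.600e-03]  ψ = [0, 0, 0, 0]  (obs o_1=2)
t=2: δ = [1.024e-03, 2.880e-04, 3.840e-04, 1.152e-03]  ψ = [0, 1, 2, 3]  (obs o_2=1)
t=3: δ = [4.096e-05, 4.608e-05, 6.912e-05, 3.456e-05]  ψ = [0, 3, 3, 3]  (obs o_3=0)
t=4: δ = [6.554e-06, 1.382e-06, 4.147e-06, 5.530e-06]  ψ = [0, 1, 2, 2]  (obs o_4=1)
t=5: δ = [1.049e-06, 1.106e-07, 1.244e-06, 5.898e-07]  ψ = [0, 3, 2, 0]  (obs o_5=3)
t=6: δ = [4.194e-08, 7.465e-08, 1.493e-07, 6.291e-08]  ψ = [0, 2, 2, 0]  (obs o_6=2)
backtrack: best end state = 2; path = [0, 3, 3, 2, 2, 2, 2]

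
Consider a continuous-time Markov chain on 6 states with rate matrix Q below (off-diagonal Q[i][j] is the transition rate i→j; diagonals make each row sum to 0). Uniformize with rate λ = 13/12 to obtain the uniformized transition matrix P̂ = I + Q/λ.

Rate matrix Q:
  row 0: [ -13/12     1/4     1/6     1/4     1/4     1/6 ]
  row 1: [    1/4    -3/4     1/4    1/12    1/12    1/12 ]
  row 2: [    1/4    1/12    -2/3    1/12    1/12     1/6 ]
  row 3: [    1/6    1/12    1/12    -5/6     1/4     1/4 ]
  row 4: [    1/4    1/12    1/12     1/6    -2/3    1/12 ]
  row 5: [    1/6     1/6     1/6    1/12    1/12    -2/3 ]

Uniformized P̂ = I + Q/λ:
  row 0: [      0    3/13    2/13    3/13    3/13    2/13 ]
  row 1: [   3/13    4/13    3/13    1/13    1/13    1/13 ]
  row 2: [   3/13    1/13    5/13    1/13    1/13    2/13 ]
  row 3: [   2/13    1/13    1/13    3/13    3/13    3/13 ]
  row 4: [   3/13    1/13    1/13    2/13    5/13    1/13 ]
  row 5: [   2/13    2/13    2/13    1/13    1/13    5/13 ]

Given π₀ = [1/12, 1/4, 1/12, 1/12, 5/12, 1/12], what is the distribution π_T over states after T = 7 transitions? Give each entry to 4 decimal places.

π = [0.1676, 0.1516, 0.1834, 0.1377, 0.1791, 0.1807]

t=0: π = [0.0833, 0.2500, 0.0833, 0.0833, 0.4167, 0.0833]
t=1: π = [0.1987, 0.1538, 0.1538, 0.1346, 0.2308, 0.1282]
t=2: π = [0.1647, 0.1529, 0.1731, 0.1460, 0.1992, 0.1642]
t=3: π = [0.1689, 0.1502, 0.1790, 0.1400, 0.1860, 0.1759]
t=4: π = [0.1675, 0.1511, 0.1816, 0.1388, 0.1817, 0.1793]
t=5: π = [0.1676, 0.1514, 0.1827, 0.1380, 0.1799, 0.1803]
t=6: π = [0.1676, 0.1515, 0.1832, 0.1378, 0.1793, 0.1806]
t=7: π = [0.1676, 0.1516, 0.1834, 0.1377, 0.1791, 0.1807]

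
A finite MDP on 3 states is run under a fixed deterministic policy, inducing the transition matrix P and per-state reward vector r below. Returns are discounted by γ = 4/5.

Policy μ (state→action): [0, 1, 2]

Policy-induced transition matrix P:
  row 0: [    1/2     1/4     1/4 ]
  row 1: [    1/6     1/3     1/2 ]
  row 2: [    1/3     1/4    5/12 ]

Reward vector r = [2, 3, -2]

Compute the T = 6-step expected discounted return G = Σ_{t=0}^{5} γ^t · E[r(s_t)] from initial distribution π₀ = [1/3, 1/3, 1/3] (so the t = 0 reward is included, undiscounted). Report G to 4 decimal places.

t=0: π = [0.3333, 0.3333, 0.3333], E[r] = 1.0000, γ^t·E[r] = 1.000000, running G = 1.000000
t=1: π = [0.3333, 0.2778, 0.3889], E[r] = 0.7222, γ^t·E[r] = 0.577778, running G = 1.577778
t=2: π = [0.3426, 0.2731, 0.3843], E[r] = 0.7361, γ^t·E[r] = 0.471111, running G = 2.048889
t=3: π = [0.3449, 0.2728, 0.3823], E[r] = 0.7434, γ^t·E[r] = 0.380642, running G = 2.429531
t=4: π = [0.3454, 0.2727, 0.3819], E[r] = 0.7451, γ^t·E[r] = 0.305185, running G = 2.734716
t=5: π = [0.3454, 0.2727, 0.3818], E[r] = 0.7454, γ^t·E[r] = 0.244249, running G = 2.978965

G = 2.9790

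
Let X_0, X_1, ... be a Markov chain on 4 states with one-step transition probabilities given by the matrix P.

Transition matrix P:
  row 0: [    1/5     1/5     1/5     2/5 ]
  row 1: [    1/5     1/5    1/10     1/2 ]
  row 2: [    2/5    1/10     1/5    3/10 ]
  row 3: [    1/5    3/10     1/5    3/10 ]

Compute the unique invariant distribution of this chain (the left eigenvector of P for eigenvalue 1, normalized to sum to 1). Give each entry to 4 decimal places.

Balance equations π_j = Σ_i π_i·P[i][j]:
  π_0 = 1/5·π_0 + 1/5·π_1 + 2/5·π_2 + 1/5·π_3
  π_1 = 1/5·π_0 + 1/5·π_1 + 1/10·π_2 + 3/10·π_3
  π_2 = 1/5·π_0 + 1/10·π_1 + 1/5·π_2 + 1/5·π_3
  normalize: π_0 + π_1 + π_2 + π_3 = 1
Solving the linear system gives exactly π = [127/539, 118/539, 96/539, 18/49].

π = [0.2356, 0.2189, 0.1781, 0.3673]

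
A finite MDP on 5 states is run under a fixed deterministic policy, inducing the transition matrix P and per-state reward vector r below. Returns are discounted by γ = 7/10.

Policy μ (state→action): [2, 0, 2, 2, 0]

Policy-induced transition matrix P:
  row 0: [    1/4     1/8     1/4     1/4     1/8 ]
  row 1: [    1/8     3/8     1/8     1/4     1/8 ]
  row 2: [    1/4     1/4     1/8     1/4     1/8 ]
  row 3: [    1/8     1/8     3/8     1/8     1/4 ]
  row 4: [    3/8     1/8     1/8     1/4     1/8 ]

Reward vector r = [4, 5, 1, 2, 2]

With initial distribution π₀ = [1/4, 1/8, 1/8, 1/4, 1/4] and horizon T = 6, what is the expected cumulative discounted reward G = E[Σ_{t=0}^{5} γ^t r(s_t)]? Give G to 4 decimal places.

t=0: π = [0.2500, 0.1250, 0.1250, 0.2500, 0.2500], E[r] = 2.7500, γ^t·E[r] = 2.750000, running G = 2.750000
t=1: π = [0.2344, 0.1719, 0.2188, 0.2188, 0.1563], E[r] = 2.7656, γ^t·E[r] = 1.935938, running G = 4.685938
t=2: π = [0.2207, 0.1953, 0.2090, 0.2227, 0.1523], E[r] = 2.8184, γ^t·E[r] = 1.380996, running G = 6.066934
t=3: π = [0.2168, 0.2000, 0.2083, 0.2222, 0.1528], E[r] = 2.8252, γ^t·E[r] = 0.969042, running G = 7.035976
t=4: π = [0.2163, 0.2010, 0.2076, 0.2222, 0.1528], E[r] = 2.8281, γ^t·E[r] = 0.679025, running G = 7.715001
t=5: π = [0.2162, 0.2012, 0.2076, 0.2222, 0.1528], E[r] = 2.8284, γ^t·E[r] = 0.475371, running G = 8.190372

G = 8.1904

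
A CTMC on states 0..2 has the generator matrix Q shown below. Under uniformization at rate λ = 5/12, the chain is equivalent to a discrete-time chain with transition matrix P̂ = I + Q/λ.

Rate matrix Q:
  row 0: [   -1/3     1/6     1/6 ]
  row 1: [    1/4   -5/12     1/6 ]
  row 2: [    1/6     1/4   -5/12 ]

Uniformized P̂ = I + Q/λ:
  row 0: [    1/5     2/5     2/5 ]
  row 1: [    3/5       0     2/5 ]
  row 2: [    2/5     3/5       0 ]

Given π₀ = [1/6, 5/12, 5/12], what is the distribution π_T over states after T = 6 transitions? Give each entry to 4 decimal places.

π = [0.3885, 0.3253, 0.2863]

t=0: π = [0.1667, 0.4167, 0.4167]
t=1: π = [0.4500, 0.3167, 0.2333]
t=2: π = [0.3733, 0.3200, 0.3067]
t=3: π = [0.3893, 0.3333, 0.2773]
t=4: π = [0.3888, 0.3221, 0.2891]
t=5: π = [0.3867, 0.3290, 0.2844]
t=6: π = [0.3885, 0.3253, 0.2863]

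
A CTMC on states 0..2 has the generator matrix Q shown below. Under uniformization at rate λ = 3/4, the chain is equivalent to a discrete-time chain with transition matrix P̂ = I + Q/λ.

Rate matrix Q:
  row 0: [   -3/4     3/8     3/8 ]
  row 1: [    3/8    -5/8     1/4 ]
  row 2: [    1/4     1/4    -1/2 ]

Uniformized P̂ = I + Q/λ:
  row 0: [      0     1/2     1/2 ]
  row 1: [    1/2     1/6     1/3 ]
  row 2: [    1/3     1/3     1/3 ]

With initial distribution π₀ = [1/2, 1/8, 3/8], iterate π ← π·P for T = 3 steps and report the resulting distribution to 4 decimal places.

π = [0.2708, 0.3397, 0.3895]

t=0: π = [0.5000, 0.1250, 0.3750]
t=1: π = [0.1875, 0.3958, 0.4167]
t=2: π = [0.3368, 0.2986, 0.3646]
t=3: π = [0.2708, 0.3397, 0.3895]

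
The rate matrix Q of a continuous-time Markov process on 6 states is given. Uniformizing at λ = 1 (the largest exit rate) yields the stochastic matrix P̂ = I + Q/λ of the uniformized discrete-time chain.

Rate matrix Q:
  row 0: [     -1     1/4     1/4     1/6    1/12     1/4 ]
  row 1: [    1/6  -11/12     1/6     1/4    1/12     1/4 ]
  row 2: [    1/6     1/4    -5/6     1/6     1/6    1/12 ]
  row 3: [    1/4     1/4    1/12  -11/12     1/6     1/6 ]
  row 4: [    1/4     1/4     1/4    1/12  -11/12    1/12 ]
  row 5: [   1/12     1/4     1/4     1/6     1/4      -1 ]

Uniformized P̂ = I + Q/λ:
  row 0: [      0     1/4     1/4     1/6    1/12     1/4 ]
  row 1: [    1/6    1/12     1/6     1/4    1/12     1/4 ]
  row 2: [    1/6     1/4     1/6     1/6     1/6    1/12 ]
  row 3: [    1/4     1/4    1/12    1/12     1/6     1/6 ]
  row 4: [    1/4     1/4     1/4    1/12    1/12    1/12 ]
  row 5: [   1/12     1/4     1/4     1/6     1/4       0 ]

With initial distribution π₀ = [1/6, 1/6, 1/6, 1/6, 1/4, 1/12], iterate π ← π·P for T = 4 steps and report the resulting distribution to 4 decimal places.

π = [0.1536, 0.2142, 0.1898, 0.1598, 0.1365, 0.1460]

t=0: π = [0.1667, 0.1667, 0.1667, 0.1667, 0.2500, 0.0833]
t=1: π = [0.1667, 0.2222, 0.1944, 0.1458, 0.1250, 0.1458]
t=2: π = [0.1493, 0.2130, 0.1910, 0.1626, 0.1360, 0.1481]
t=3: π = [0.1543, 0.2145, 0.1892, 0.1595, 0.1375, 0.1449]
t=4: π = [0.1536, 0.2142, 0.1898, 0.1598, 0.1365, 0.1460]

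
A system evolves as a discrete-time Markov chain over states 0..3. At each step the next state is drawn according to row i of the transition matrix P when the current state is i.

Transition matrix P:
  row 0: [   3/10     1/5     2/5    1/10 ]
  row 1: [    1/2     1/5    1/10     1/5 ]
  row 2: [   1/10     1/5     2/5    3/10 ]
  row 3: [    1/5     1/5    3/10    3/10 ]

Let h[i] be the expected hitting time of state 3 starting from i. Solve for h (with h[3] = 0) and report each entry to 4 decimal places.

First-step conditioning: h[3] = 0; for i ≠ 3, h[i] = 1 + Σ_k P[i][k]·h[k].
  h[0] = 1 + 3/10·h[0] + 1/5·h[1] + 2/5·h[2]
  h[1] = 1 + 1/2·h[0] + 1/5·h[1] + 1/10·h[2]
  h[2] = 1 + 1/10·h[0] + 1/5·h[1] + 2/5·h[2]
Solving the 3×3 linear system over states ≠ 3 gives exactly h = [250/47, 240/47, 200/47, 0] (h[3] = 0 is the target).

h = [5.3191, 5.1064, 4.2553, 0.0000]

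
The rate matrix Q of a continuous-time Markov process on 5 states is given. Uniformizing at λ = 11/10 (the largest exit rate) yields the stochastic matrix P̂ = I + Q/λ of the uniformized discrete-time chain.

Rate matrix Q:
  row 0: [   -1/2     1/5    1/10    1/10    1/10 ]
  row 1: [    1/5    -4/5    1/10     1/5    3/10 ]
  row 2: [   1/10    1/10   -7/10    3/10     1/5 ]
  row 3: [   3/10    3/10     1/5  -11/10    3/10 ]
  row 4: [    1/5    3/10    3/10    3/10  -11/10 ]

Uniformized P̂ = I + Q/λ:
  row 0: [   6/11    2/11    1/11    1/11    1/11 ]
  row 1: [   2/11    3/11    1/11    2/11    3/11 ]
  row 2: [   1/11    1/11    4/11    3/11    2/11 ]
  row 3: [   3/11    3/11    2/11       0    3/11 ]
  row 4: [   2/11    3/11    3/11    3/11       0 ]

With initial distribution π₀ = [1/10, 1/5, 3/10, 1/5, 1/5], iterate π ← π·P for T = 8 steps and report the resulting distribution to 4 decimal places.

t=0: π = [0.1000, 0.2000, 0.3000, 0.2000, 0.2000]
t=1: π = [0.2091, 0.2091, 0.2273, 0.1818, 0.1727]
t=2: π = [0.2537, 0.2124, 0.2008, 0.1661, 0.1669]
t=3: π = [0.2709, 0.2131, 0.1911, 0.1620, 0.1628]
t=4: π = [0.2777, 0.2133, 0.1874, 0.1599, 0.1617]
t=5: π = [0.2803, 0.2134, 0.1859, 0.1592, 0.1611]
t=6: π = [0.2813, 0.2134, 0.1854, 0.1589, 0.1609]
t=7: π = [0.2817, 0.2134, 0.1852, 0.1588, 0.1608]
t=8: π = [0.2819, 0.2134, 0.1851, 0.1588, 0.1608]

π = [0.2819, 0.2134, 0.1851, 0.1588, 0.1608]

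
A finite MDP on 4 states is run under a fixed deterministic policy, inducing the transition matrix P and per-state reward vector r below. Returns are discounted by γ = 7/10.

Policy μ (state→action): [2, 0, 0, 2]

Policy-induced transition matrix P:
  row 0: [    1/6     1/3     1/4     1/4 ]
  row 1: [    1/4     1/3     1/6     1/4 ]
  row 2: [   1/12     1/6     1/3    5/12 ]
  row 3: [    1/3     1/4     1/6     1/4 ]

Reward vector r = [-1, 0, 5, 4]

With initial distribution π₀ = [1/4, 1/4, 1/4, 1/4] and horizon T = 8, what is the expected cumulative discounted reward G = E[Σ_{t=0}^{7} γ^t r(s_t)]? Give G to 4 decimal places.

t=0: π = [0.2500, 0.2500, 0.2500, 0.2500], E[r] = 2.0000, γ^t·E[r] = 2.000000, running G = 2.000000
t=1: π = [0.2083, 0.2708, 0.2292, 0.2917], E[r] = 2.1042, γ^t·E[r] = 1.472917, running G = 3.472917
t=2: π = [0.2188, 0.2708, 0.2222, 0.2882], E[r] = 2.0451, γ^t·E[r] = 1.002118, running G = 4.475035
t=3: π = [0.2188, 0.2723, 0.2219, 0.2870], E[r] = 2.0391, γ^t·E[r] = 0.699398, running G = 5.174433
t=4: π = [0.2187, 0.2724, 0.2219, 0.2870], E[r] = 2.0387, γ^t·E[r] = 0.489486, running G = 5.663919
t=5: π = [0.2187, 0.2724, 0.2219, 0.2870], E[r] = 2.0386, γ^t·E[r] = 0.342624, running G = 6.006543
t=6: π = [0.2187, 0.2724, 0.2219, 0.2870], E[r] = 2.0386, γ^t·E[r] = 0.239835, running G = 6.246378
t=7: π = [0.2187, 0.2724, 0.2219, 0.2870], E[r] = 2.0386, γ^t·E[r] = 0.167884, running G = 6.414262

G = 6.4143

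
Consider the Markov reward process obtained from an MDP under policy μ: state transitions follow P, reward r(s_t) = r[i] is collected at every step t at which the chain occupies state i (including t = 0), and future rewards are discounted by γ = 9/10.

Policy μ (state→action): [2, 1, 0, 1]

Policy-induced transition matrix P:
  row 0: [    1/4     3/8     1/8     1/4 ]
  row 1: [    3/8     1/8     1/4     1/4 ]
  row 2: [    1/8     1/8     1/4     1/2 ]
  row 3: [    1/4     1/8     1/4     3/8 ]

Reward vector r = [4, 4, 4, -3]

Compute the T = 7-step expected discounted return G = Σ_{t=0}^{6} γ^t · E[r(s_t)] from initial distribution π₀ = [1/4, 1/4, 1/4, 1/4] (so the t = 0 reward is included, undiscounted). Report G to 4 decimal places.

t=0: π = [0.2500, 0.2500, 0.2500, 0.2500], E[r] = 2.2500, γ^t·E[r] = 2.250000, running G = 2.250000
t=1: π = [0.2500, 0.1875, 0.2188, 0.3438], E[r] = 1.5938, γ^t·E[r] = 1.434375, running G = 3.684375
t=2: π = [0.2461, 0.1875, 0.2188, 0.3477], E[r] = 1.5664, γ^t·E[r] = 1.268789, running G = 4.953164
t=3: π = [0.2461, 0.1865, 0.2192, 0.3481], E[r] = 1.5630, γ^t·E[r] = 1.139418, running G = 6.092583
t=4: π = [0.2459, 0.1865, 0.2192, 0.3483], E[r] = 1.5617, γ^t·E[r] = 1.024636, running G = 7.117218
t=5: π = [0.2459, 0.1865, 0.2193, 0.3484], E[r] = 1.5615, γ^t·E[r] = 0.922077, running G = 8.039296
t=6: π = [0.2459, 0.1865, 0.2193, 0.3484], E[r] = 1.5615, γ^t·E[r] = 0.829838, running G = 8.869133

G = 8.8691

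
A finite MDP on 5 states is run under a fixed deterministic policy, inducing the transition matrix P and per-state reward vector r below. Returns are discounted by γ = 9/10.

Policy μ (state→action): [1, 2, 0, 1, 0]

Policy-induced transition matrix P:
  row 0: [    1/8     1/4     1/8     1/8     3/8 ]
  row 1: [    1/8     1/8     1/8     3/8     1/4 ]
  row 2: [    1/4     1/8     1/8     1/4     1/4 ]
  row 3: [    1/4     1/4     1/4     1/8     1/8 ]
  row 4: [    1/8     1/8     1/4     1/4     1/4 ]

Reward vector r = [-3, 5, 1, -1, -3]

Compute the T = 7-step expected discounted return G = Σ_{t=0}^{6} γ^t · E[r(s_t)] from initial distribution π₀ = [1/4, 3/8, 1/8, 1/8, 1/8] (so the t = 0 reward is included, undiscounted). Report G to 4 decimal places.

G = -1.0873

t=0: π = [0.2500, 0.3750, 0.1250, 0.1250, 0.1250], E[r] = 0.7500, γ^t·E[r] = 0.750000, running G = 0.750000
t=1: π = [0.1563, 0.1719, 0.1563, 0.2500, 0.2656], E[r] = -0.5000, γ^t·E[r] = -0.450000, running G = 0.300000
t=2: π = [0.1758, 0.1758, 0.1895, 0.2207, 0.2383], E[r] = -0.3945, γ^t·E[r] = -0.319570, running G = -0.019570
t=3: π = [0.1763, 0.1746, 0.1824, 0.2224, 0.2444], E[r] = -0.4292, γ^t·E[r] = -0.312886, running G = -0.332457
t=4: π = [0.1756, 0.1748, 0.1833, 0.2220, 0.2442], E[r] = -0.4240, γ^t·E[r] = -0.278154, running G = -0.610610
t=5: π = [0.1757, 0.1747, 0.1833, 0.2222, 0.2442], E[r] = -0.4250, γ^t·E[r] = -0.250956, running G = -0.861566
t=6: π = [0.1757, 0.1747, 0.1833, 0.2221, 0.2442], E[r] = -0.4248, γ^t·E[r] = -0.225745, running G = -1.087311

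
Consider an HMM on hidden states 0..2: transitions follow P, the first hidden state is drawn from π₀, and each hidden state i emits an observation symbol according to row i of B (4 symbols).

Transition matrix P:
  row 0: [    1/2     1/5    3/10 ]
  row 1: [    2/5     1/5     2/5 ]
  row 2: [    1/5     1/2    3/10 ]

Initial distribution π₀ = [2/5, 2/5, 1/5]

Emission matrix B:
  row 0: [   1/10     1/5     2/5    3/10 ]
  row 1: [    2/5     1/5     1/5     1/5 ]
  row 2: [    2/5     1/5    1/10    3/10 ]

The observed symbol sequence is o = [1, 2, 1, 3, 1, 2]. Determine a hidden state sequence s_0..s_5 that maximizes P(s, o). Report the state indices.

t=0: δ = [8.000e-02, 8.000e-02, 4.000e-02]  (obs o_0=1)
t=1: δ = [1.600e-02, 4.000e-03, 3.200e-03]  ψ = [0, 2, 1]  (obs o_1=2)
t=2: δ = [1.600e-03, 6.400e-04, 9.600e-04]  ψ = [0, 0, 0]  (obs o_2=1)
t=3: δ = [2.400e-04, 9.600e-05, 1.440e-04]  ψ = [0, 2, 0]  (obs o_3=3)
t=4: δ = [2.400e-05, 1.440e-05, 1.440e-05]  ψ = [0, 2, 0]  (obs o_4=1)
t=5: δ = [4.800e-06, 1.440e-06, 7.200e-07]  ψ = [0, 2, 0]  (obs o_5=2)
backtrack: best end state = 0; path = [0, 0, 0, 0, 0, 0]

path = [0, 0, 0, 0, 0, 0]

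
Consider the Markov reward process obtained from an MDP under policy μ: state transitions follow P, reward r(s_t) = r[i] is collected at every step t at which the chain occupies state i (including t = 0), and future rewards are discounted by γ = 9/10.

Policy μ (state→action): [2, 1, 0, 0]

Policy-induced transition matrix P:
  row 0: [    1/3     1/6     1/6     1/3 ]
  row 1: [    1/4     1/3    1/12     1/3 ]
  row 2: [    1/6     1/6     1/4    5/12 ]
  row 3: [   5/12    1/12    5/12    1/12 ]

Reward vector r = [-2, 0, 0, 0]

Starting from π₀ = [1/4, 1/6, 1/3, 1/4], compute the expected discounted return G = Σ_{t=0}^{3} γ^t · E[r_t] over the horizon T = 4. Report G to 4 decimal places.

t=0: π = [0.2500, 0.1667, 0.3333, 0.2500], E[r] = -0.5000, γ^t·E[r] = -0.500000, running G = -0.500000
t=1: π = [0.2847, 0.1736, 0.2431, 0.2986], E[r] = -0.5694, γ^t·E[r] = -0.512500, running G = -1.012500
t=2: π = [0.3032, 0.1707, 0.2471, 0.2789], E[r] = -0.6065, γ^t·E[r] = -0.491250, running G = -1.503750
t=3: π = [0.3012, 0.1719, 0.2428, 0.2842], E[r] = -0.6023, γ^t·E[r] = -0.439102, running G = -1.942852

G = -1.9429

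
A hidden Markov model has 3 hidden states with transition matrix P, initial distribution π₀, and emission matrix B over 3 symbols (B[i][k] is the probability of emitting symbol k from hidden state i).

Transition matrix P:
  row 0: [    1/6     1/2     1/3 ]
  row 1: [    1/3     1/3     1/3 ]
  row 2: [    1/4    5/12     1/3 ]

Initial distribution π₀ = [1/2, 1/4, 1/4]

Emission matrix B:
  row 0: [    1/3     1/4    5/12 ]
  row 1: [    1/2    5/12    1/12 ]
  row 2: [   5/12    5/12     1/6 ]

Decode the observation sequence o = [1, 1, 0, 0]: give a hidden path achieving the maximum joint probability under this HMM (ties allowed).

path = [0, 1, 2, 1]

t=0: δ = [1.250e-01, 1.042e-01, 1.042e-01]  (obs o_0=1)
t=1: δ = [8.681e-03, 2.604e-02, 1.736e-02]  ψ = [1, 0, 0]  (obs o_1=1)
t=2: δ = [2.894e-03, 4.340e-03, 3.617e-03]  ψ = [1, 1, 1]  (obs o_2=0)
t=3: δ = [4.823e-04, 7.535e-04, 6.028e-04]  ψ = [1, 2, 1]  (obs o_3=0)
backtrack: best end state = 1; path = [0, 1, 2, 1]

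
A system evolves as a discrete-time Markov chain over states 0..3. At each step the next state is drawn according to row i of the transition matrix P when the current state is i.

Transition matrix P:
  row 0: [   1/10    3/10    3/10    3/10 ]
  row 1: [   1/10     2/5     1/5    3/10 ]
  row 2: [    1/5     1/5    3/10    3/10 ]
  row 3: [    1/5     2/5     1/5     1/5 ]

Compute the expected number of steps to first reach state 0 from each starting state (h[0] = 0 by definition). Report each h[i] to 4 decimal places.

First-step conditioning: h[0] = 0; for i ≠ 0, h[i] = 1 + Σ_k P[i][k]·h[k].
  h[1] = 1 + 2/5·h[1] + 1/5·h[2] + 3/10·h[3]
  h[2] = 1 + 1/5·h[1] + 3/10·h[2] + 3/10·h[3]
  h[3] = 1 + 2/5·h[1] + 1/5·h[2] + 1/5·h[3]
Solving the 3×3 linear system over states ≠ 0 gives exactly h = [0, 495/74, 220/37, 225/37] (h[0] = 0 is the target).

h = [0.0000, 6.6892, 5.9459, 6.0811]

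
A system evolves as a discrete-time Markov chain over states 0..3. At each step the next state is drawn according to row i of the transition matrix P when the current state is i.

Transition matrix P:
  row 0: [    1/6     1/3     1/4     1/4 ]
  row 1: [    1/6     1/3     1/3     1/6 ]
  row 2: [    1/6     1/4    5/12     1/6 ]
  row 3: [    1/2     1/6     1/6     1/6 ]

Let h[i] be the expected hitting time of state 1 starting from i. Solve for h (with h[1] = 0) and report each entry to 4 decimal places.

First-step conditioning: h[1] = 0; for i ≠ 1, h[i] = 1 + Σ_k P[i][k]·h[k].
  h[0] = 1 + 1/6·h[0] + 1/4·h[2] + 1/4·h[3]
  h[2] = 1 + 1/6·h[0] + 5/12·h[2] + 1/6·h[3]
  h[3] = 1 + 1/2·h[0] + 1/6·h[2] + 1/6·h[3]
Solving the 3×3 linear system over states ≠ 1 gives exactly h = [258/71, 0, 280/71, 296/71] (h[1] = 0 is the target).

h = [3.6338, 0.0000, 3.9437, 4.1690]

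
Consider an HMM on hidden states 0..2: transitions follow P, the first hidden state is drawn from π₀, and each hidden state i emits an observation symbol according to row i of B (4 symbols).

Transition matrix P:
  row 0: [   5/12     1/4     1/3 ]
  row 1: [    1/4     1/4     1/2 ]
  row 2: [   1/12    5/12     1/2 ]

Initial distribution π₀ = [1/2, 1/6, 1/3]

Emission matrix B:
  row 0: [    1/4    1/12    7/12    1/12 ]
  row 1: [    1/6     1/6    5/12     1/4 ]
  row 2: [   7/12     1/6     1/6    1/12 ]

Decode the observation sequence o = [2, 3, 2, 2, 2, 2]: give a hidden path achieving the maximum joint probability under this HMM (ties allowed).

path = [0, 1, 0, 0, 0, 0]

t=0: δ = [2.917e-01, 6.944e-02, 5.556e-02]  (obs o_0=2)
t=1: δ = [1.013e-02, 1.823e-02, 8.102e-03]  ψ = [0, 0, 0]  (obs o_1=3)
t=2: δ = [2.658e-03, 1.899e-03, 1.519e-03]  ψ = [1, 1, 1]  (obs o_2=2)
t=3: δ = [6.461e-04, 2.769e-04, 1.582e-04]  ψ = [0, 0, 1]  (obs o_3=2)
t=4: δ = [1.570e-04, 6.731e-05, 3.590e-05]  ψ = [0, 0, 0]  (obs o_4=2)
t=5: δ = [3.817e-05, 1.636e-05, 8.725e-06]  ψ = [0, 0, 0]  (obs o_5=2)
backtrack: best end state = 0; path = [0, 1, 0, 0, 0, 0]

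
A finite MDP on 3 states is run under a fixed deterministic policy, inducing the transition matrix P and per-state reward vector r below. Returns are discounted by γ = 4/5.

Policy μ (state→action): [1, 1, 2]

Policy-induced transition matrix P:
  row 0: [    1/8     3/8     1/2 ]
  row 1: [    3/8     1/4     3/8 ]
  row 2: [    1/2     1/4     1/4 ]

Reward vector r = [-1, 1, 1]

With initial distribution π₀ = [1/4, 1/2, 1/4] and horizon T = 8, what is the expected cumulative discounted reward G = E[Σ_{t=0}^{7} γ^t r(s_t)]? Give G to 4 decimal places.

G = 1.5206

t=0: π = [0.2500, 0.5000, 0.2500], E[r] = 0.5000, γ^t·E[r] = 0.500000, running G = 0.500000
t=1: π = [0.3438, 0.2813, 0.3750], E[r] = 0.3125, γ^t·E[r] = 0.250000, running G = 0.750000
t=2: π = [0.3359, 0.2930, 0.3711], E[r] = 0.3281, γ^t·E[r] = 0.210000, running G = 0.960000
t=3: π = [0.3374, 0.2920, 0.3706], E[r] = 0.3252, γ^t·E[r] = 0.166500, running G = 1.126500
t=4: π = [0.3370, 0.2922, 0.3708], E[r] = 0.3260, γ^t·E[r] = 0.133550, running G = 1.260050
t=5: π = [0.3371, 0.2921, 0.3708], E[r] = 0.3258, γ^t·E[r] = 0.106750, running G = 1.366800
t=6: π = [0.3371, 0.2921, 0.3708], E[r] = 0.3259, γ^t·E[r] = 0.085424, running G = 1.452224
t=7: π = [0.3371, 0.2921, 0.3708], E[r] = 0.3258, γ^t·E[r] = 0.068333, running G = 1.520556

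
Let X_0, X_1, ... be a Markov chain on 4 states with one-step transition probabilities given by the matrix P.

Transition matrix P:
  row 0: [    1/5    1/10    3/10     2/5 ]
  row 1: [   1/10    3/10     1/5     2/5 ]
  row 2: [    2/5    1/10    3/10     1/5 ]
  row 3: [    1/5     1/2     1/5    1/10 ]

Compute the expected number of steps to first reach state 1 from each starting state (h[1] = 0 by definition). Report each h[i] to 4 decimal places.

First-step conditioning: h[1] = 0; for i ≠ 1, h[i] = 1 + Σ_k P[i][k]·h[k].
  h[0] = 1 + 1/5·h[0] + 3/10·h[2] + 2/5·h[3]
  h[2] = 1 + 2/5·h[0] + 3/10·h[2] + 1/5·h[3]
  h[3] = 1 + 1/5·h[0] + 1/5·h[2] + 1/10·h[3]
Solving the 3×3 linear system over states ≠ 1 gives exactly h = [160/33, 0, 170/33, 10/3] (h[1] = 0 is the target).

h = [4.8485, 0.0000, 5.1515, 3.3333]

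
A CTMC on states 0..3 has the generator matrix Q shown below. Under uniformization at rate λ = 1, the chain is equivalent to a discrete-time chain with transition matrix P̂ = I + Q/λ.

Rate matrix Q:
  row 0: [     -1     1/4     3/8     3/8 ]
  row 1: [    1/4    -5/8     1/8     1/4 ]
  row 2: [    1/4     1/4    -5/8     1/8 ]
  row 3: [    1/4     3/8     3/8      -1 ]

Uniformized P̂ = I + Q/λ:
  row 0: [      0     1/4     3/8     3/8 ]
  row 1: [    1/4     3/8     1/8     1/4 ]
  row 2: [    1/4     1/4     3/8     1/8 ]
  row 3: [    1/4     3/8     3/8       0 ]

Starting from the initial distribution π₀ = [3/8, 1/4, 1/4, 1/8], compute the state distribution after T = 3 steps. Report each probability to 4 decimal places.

π = [0.1973, 0.3110, 0.2959, 0.1958]

t=0: π = [0.3750, 0.2500, 0.2500, 0.1250]
t=1: π = [0.1563, 0.2969, 0.3125, 0.2344]
t=2: π = [0.2109, 0.3164, 0.3008, 0.1719]
t=3: π = [0.1973, 0.3110, 0.2959, 0.1958]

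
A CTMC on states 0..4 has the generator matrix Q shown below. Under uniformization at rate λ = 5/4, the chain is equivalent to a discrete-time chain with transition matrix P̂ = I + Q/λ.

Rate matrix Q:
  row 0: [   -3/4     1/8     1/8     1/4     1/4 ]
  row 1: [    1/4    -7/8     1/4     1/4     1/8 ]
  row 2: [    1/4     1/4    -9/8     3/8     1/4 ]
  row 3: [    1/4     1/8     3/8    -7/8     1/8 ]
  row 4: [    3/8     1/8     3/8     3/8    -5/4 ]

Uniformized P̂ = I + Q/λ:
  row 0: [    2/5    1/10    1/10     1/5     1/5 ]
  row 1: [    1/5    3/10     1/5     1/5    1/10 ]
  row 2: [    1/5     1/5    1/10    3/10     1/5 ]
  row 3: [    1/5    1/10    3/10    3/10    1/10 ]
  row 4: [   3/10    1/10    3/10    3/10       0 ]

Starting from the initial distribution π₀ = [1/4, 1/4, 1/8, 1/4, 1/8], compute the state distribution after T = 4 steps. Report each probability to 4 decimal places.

t=0: π = [0.2500, 0.2500, 0.1250, 0.2500, 0.1250]
t=1: π = [0.2625, 0.1625, 0.2000, 0.2500, 0.1250]
t=2: π = [0.2650, 0.1525, 0.1913, 0.2575, 0.1338]
t=3: π = [0.2664, 0.1496, 0.1935, 0.2583, 0.1323]
t=4: π = [0.2665, 0.1493, 0.1931, 0.2584, 0.1328]

π = [0.2665, 0.1493, 0.1931, 0.2584, 0.1328]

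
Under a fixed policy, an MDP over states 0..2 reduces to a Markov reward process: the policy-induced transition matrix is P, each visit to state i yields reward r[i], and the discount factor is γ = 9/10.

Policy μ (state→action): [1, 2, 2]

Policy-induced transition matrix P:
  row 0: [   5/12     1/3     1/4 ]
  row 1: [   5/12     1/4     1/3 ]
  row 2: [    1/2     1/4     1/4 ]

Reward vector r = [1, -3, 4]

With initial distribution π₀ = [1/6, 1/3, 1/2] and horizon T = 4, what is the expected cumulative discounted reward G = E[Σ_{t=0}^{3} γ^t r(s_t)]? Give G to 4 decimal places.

t=0: π = [0.1667, 0.3333, 0.5000], E[r] = 1.1667, γ^t·E[r] = 1.166667, running G = 1.166667
t=1: π = [0.4583, 0.2639, 0.2778], E[r] = 0.7778, γ^t·E[r] = 0.700000, running G = 1.866667
t=2: π = [0.4398, 0.2882, 0.2720], E[r] = 0.6632, γ^t·E[r] = 0.537188, running G = 2.403854
t=3: π = [0.4393, 0.2867, 0.2740], E[r] = 0.6754, γ^t·E[r] = 0.492398, running G = 2.896253

G = 2.8963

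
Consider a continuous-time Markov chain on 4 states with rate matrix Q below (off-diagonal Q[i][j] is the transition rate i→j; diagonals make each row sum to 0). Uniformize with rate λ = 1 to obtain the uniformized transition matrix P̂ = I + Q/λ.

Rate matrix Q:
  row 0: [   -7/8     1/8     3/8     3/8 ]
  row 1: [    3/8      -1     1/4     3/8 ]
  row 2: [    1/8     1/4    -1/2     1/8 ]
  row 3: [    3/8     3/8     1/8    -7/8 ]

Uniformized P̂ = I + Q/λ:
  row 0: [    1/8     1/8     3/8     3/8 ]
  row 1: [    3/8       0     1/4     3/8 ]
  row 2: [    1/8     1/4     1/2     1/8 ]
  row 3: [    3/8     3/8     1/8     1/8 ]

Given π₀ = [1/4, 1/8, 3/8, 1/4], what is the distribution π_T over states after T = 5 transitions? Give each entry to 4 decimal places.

t=0: π = [0.2500, 0.1250, 0.3750, 0.2500]
t=1: π = [0.2188, 0.2188, 0.3438, 0.2188]
t=2: π = [0.2344, 0.1953, 0.3359, 0.2344]
t=3: π = [0.2324, 0.2012, 0.3340, 0.2324]
t=4: π = [0.2334, 0.1997, 0.3335, 0.2334]
t=5: π = [0.2333, 0.2001, 0.3334, 0.2333]

π = [0.2333, 0.2001, 0.3334, 0.2333]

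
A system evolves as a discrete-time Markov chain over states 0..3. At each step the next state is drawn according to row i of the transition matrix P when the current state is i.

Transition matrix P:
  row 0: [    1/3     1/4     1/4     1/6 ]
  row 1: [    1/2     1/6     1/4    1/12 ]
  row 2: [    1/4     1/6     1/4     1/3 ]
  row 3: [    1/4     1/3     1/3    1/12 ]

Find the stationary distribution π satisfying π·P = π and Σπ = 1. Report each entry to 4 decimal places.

π = [0.3338, 0.2240, 0.2648, 0.1773]

Balance equations π_j = Σ_i π_i·P[i][j]:
  π_0 = 1/3·π_0 + 1/2·π_1 + 1/4·π_2 + 1/4·π_3
  π_1 = 1/4·π_0 + 1/6·π_1 + 1/6·π_2 + 1/3·π_3
  π_2 = 1/4·π_0 + 1/4·π_1 + 1/4·π_2 + 1/3·π_3
  normalize: π_0 + π_1 + π_2 + π_3 = 1
Solving the linear system gives exactly π = [224/671, 41/183, 533/2013, 119/671].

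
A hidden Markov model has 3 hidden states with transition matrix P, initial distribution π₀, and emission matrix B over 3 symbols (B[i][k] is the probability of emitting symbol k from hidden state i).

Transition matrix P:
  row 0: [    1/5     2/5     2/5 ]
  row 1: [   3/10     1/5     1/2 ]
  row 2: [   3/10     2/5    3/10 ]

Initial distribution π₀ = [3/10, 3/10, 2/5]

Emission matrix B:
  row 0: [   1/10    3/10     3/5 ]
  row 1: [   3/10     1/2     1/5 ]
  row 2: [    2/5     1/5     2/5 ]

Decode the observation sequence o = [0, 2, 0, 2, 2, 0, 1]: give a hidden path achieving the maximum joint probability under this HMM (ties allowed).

t=0: δ = [3.000e-02, 9.000e-02, 1.600e-01]  (obs o_0=0)
t=1: δ = [2.880e-02, 1.280e-02, 1.920e-02]  ψ = [2, 2, 2]  (obs o_1=2)
t=2: δ = [5.760e-04, 3.456e-03, 4.608e-03]  ψ = [0, 0, 0]  (obs o_2=0)
t=3: δ = [8.294e-04, 3.686e-04, 6.912e-04]  ψ = [2, 2, 1]  (obs o_3=2)
t=4: δ = [1.244e-04, 6.636e-05, 1.327e-04]  ψ = [2, 0, 0]  (obs o_4=2)
t=5: δ = [3.981e-06, 1.593e-05, 1.991e-05]  ψ = [2, 2, 0]  (obs o_5=0)
t=6: δ = [1.792e-06, 3.981e-06, 1.593e-06]  ψ = [2, 2, 1]  (obs o_6=1)
backtrack: best end state = 1; path = [2, 0, 1, 2, 0, 2, 1]

path = [2, 0, 1, 2, 0, 2, 1]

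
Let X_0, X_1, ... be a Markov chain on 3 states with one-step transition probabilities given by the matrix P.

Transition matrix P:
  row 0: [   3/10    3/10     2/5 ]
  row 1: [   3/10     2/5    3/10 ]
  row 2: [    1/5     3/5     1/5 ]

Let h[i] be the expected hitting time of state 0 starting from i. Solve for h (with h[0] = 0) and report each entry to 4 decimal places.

h = [0.0000, 3.6667, 4.0000]

First-step conditioning: h[0] = 0; for i ≠ 0, h[i] = 1 + Σ_k P[i][k]·h[k].
  h[1] = 1 + 2/5·h[1] + 3/10·h[2]
  h[2] = 1 + 3/5·h[1] + 1/5·h[2]
Solving the 2×2 linear system over states ≠ 0 gives exactly h = [0, 11/3, 4] (h[0] = 0 is the target).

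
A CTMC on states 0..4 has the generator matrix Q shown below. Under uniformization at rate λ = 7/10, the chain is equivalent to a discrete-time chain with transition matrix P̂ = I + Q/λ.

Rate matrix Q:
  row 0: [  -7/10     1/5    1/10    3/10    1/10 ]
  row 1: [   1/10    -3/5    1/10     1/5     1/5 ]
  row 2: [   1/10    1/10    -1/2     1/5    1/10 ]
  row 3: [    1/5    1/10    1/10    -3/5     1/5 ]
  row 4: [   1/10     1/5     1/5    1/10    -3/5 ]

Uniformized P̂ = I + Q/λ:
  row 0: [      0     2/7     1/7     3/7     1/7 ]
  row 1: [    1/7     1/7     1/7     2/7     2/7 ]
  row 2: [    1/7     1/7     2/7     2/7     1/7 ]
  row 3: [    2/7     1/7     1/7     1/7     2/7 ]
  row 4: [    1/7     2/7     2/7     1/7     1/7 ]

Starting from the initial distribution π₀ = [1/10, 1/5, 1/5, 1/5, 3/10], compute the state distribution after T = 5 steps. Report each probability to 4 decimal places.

t=0: π = [0.1000, 0.2000, 0.2000, 0.2000, 0.3000]
t=1: π = [0.1571, 0.2000, 0.2143, 0.2286, 0.2000]
t=2: π = [0.1531, 0.1939, 0.2020, 0.2469, 0.2041]
t=3: π = [0.1563, 0.1939, 0.2009, 0.2431, 0.2058]
t=4: π = [0.1553, 0.1946, 0.2010, 0.2439, 0.2053]
t=5: π = [0.1555, 0.1944, 0.2009, 0.2437, 0.2055]

π = [0.1555, 0.1944, 0.2009, 0.2437, 0.2055]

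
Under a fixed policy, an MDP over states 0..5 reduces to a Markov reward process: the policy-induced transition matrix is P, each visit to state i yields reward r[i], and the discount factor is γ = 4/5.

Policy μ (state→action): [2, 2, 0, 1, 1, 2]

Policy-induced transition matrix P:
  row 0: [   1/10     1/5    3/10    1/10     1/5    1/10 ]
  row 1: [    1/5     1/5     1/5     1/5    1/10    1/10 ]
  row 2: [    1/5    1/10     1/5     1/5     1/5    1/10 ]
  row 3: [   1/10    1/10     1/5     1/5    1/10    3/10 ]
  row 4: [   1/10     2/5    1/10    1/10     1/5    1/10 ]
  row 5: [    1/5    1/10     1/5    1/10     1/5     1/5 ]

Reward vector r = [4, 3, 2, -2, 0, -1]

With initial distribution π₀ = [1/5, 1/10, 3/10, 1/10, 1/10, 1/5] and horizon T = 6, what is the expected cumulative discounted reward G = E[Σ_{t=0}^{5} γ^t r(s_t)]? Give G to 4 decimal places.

t=0: π = [0.2000, 0.1000, 0.3000, 0.1000, 0.1000, 0.2000], E[r] = 1.3000, γ^t·E[r] = 1.300000, running G = 1.300000
t=1: π = [0.1600, 0.1600, 0.2100, 0.1500, 0.1800, 0.1400], E[r] = 1.1000, γ^t·E[r] = 0.880000, running G = 2.180000
t=2: π = [0.1510, 0.1860, 0.1980, 0.1520, 0.1690, 0.1440], E[r] = 1.1100, γ^t·E[r] = 0.710400, running G = 2.890400
t=3: π = [0.1528, 0.1844, 0.1982, 0.1536, 0.1662, 0.1448], E[r] = 1.1088, γ^t·E[r] = 0.567706, running G = 3.458106
t=4: π = [0.1527, 0.1836, 0.1987, 0.1536, 0.1662, 0.1452], E[r] = 1.1066, γ^t·E[r] = 0.453255, running G = 3.911361
t=5: π = [0.1527, 0.1835, 0.1987, 0.1536, 0.1663, 0.1452], E[r] = 1.1063, γ^t·E[r] = 0.362527, running G = 4.273888

G = 4.2739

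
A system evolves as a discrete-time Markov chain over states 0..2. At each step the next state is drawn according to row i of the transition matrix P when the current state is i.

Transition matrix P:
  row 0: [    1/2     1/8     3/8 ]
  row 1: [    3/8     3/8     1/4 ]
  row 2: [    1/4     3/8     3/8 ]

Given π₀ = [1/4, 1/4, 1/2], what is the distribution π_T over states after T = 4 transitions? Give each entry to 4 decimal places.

t=0: π = [0.2500, 0.2500, 0.5000]
t=1: π = [0.3438, 0.3125, 0.3438]
t=2: π = [0.3750, 0.2891, 0.3359]
t=3: π = [0.3799, 0.2813, 0.3389]
t=4: π = [0.3801, 0.2800, 0.3398]

π = [0.3801, 0.2800, 0.3398]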